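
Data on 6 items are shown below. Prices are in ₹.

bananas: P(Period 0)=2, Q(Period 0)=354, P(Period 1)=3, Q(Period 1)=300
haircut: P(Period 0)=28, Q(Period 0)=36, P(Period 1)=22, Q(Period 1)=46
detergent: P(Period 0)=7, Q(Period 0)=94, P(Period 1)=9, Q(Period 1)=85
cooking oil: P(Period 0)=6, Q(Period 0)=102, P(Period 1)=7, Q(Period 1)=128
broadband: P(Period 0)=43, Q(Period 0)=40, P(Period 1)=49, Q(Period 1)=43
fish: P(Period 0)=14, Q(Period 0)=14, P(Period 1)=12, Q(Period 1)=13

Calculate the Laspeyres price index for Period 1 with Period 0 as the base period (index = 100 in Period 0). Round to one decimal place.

113.1

Laspeyres price index uses base-period quantities as weights.
ΣP(Period 1)·Q(Period 0) = 3×354 + 22×36 + 9×94 + 7×102 + 49×40 + 12×14 = 1062 + 792 + 846 + 714 + 1960 + 168 = 5542
ΣP(Period 0)·Q(Period 0) = 2×354 + 28×36 + 7×94 + 6×102 + 43×40 + 14×14 = 708 + 1008 + 658 + 612 + 1720 + 196 = 4902
Index = 5542 / 4902 × 100 = 113.0559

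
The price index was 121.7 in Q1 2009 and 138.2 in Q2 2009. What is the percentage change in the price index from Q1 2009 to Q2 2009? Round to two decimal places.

Change = (138.2 − 121.7) / 121.7 × 100
       = 16.5 / 121.7 × 100 = 13.5579%

13.56%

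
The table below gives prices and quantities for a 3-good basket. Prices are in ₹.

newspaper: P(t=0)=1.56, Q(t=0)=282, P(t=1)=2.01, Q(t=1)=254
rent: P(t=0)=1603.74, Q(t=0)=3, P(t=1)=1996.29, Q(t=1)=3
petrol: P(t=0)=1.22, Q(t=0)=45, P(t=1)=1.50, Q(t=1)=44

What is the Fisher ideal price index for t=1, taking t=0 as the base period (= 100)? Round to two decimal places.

124.81

Laspeyres component (base-period weights):
ΣP(t=1)Q(t=0) = 2.01×282 + 1996.29×3 + 1.50×45 = 566.82 + 5988.87 + 67.5 = 6623.19
ΣP(t=0)Q(t=0) = 1.56×282 + 1603.74×3 + 1.22×45 = 439.92 + 4811.22 + 54.9 = 5306.04
L = 6623.19 / 5306.04 × 100 = 124.8236
Paasche component (current-period weights):
ΣP(t=1)Q(t=1) = 2.01×254 + 1996.29×3 + 1.50×44 = 510.54 + 5988.87 + 66 = 6565.41
ΣP(t=0)Q(t=1) = 1.56×254 + 1603.74×3 + 1.22×44 = 396.24 + 4811.22 + 53.68 = 5261.14
P = 6565.41 / 5261.14 × 100 = 124.7906
Fisher = √(L × P) = √(124.8236 × 124.7906) = 124.8071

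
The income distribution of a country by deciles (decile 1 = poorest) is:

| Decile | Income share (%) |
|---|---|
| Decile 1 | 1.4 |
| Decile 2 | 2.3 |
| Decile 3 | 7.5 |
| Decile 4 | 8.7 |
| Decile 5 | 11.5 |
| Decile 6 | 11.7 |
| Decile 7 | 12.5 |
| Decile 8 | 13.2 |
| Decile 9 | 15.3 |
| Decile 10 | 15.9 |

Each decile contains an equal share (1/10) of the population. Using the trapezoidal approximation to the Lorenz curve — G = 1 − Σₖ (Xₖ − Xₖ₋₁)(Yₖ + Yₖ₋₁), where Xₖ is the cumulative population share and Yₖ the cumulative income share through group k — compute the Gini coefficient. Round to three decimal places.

0.262

Cumulative income shares Yₖ: 0.0140, 0.0370, 0.1120, 0.1990, 0.3140, 0.4310, 0.5560, 0.6880, 0.8410, 1.0000
Σ (Xₖ−Xₖ₋₁)(Yₖ+Yₖ₋₁) = (1/10)(0.0140+0.0000) + (1/10)(0.0370+0.0140) + (1/10)(0.1120+0.0370) + (1/10)(0.1990+0.1120) + (1/10)(0.3140+0.1990) + (1/10)(0.4310+0.3140) + (1/10)(0.5560+0.4310) + (1/10)(0.6880+0.5560) + (1/10)(0.8410+0.6880) + (1/10)(1.0000+0.8410)
  = 0.0014 + 0.0051 + 0.0149 + 0.0311 + 0.0513 + 0.0745 + 0.0987 + 0.1244 + 0.1529 + 0.1841 = 0.7384
G = 1 − 0.7384 = 0.2616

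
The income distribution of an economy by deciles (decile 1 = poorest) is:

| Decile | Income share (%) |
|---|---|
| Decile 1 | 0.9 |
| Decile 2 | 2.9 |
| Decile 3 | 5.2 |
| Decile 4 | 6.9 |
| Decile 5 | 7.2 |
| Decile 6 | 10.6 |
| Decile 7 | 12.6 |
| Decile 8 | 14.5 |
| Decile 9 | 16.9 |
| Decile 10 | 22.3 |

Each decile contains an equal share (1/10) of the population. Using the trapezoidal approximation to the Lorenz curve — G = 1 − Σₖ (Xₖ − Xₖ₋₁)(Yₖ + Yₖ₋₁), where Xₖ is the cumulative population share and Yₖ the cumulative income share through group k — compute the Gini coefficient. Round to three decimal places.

0.358

Cumulative income shares Yₖ: 0.0090, 0.0380, 0.0900, 0.1590, 0.2310, 0.3370, 0.4630, 0.6080, 0.7770, 1.0000
Σ (Xₖ−Xₖ₋₁)(Yₖ+Yₖ₋₁) = (1/10)(0.0090+0.0000) + (1/10)(0.0380+0.0090) + (1/10)(0.0900+0.0380) + (1/10)(0.1590+0.0900) + (1/10)(0.2310+0.1590) + (1/10)(0.3370+0.2310) + (1/10)(0.4630+0.3370) + (1/10)(0.6080+0.4630) + (1/10)(0.7770+0.6080) + (1/10)(1.0000+0.7770)
  = 0.0009 + 0.0047 + 0.0128 + 0.0249 + 0.0390 + 0.0568 + 0.0800 + 0.1071 + 0.1385 + 0.1777 = 0.6424
G = 1 − 0.6424 = 0.3576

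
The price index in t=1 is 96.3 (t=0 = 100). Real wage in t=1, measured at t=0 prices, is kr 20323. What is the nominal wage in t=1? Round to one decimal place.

Nominal = Real × (Index/100) = 20323 × (96.3/100)
        = 20323 × 0.963 = 19571.0490

19571.0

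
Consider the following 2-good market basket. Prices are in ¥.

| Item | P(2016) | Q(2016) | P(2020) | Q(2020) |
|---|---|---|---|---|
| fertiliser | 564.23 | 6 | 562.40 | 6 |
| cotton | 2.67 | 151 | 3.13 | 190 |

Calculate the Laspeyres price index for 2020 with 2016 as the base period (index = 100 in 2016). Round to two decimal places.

101.54

Laspeyres price index uses base-period quantities as weights.
ΣP(2020)·Q(2016) = 562.40×6 + 3.13×151 = 3374.4 + 472.63 = 3847.03
ΣP(2016)·Q(2016) = 564.23×6 + 2.67×151 = 3385.38 + 403.17 = 3788.55
Index = 3847.03 / 3788.55 × 100 = 101.5436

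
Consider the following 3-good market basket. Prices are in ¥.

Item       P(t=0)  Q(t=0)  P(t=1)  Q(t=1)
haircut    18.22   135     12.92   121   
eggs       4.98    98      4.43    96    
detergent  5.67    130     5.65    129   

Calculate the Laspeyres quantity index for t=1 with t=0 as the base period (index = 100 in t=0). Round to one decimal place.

92.7

Laspeyres quantity index uses base-period prices as weights.
ΣP(t=0)·Q(t=1) = 18.22×121 + 4.98×96 + 5.67×129 = 2204.62 + 478.08 + 731.43 = 3414.13
ΣP(t=0)·Q(t=0) = 18.22×135 + 4.98×98 + 5.67×130 = 2459.7 + 488.04 + 737.1 = 3684.84
Index = 3414.13 / 3684.84 × 100 = 92.6534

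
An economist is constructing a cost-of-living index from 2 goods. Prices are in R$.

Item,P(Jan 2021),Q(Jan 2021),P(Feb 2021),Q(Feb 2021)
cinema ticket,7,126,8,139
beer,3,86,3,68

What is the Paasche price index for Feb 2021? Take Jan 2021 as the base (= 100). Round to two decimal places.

Paasche price index uses current-period quantities as weights.
ΣP(Feb 2021)·Q(Feb 2021) = 8×139 + 3×68 = 1112 + 204 = 1316
ΣP(Jan 2021)·Q(Feb 2021) = 7×139 + 3×68 = 973 + 204 = 1177
Index = 1316 / 1177 × 100 = 111.8097

111.81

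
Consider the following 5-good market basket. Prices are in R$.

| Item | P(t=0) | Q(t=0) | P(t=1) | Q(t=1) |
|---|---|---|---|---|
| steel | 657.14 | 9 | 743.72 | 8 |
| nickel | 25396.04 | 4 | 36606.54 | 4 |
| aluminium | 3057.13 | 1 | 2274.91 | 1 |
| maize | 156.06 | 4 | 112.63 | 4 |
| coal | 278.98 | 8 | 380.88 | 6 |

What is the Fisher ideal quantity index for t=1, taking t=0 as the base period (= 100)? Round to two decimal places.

Laspeyres component (base-period weights):
ΣP(t=0)Q(t=1) = 657.14×8 + 25396.04×4 + 3057.13×1 + 156.06×4 + 278.98×6 = 5257.12 + 101584.16 + 3057.13 + 624.24 + 1673.88 = 112196.53
ΣP(t=0)Q(t=0) = 657.14×9 + 25396.04×4 + 3057.13×1 + 156.06×4 + 278.98×8 = 5914.26 + 101584.16 + 3057.13 + 624.24 + 2231.84 = 113411.63
L = 112196.53 / 113411.63 × 100 = 98.9286
Paasche component (current-period weights):
ΣP(t=1)Q(t=1) = 743.72×8 + 36606.54×4 + 2274.91×1 + 112.63×4 + 380.88×6 = 5949.76 + 146426.16 + 2274.91 + 450.52 + 2285.28 = 157386.63
ΣP(t=1)Q(t=0) = 743.72×9 + 36606.54×4 + 2274.91×1 + 112.63×4 + 380.88×8 = 6693.48 + 146426.16 + 2274.91 + 450.52 + 3047.04 = 158892.11
P = 157386.63 / 158892.11 × 100 = 99.0525
Fisher = √(L × P) = √(98.9286 × 99.0525) = 98.9905

98.99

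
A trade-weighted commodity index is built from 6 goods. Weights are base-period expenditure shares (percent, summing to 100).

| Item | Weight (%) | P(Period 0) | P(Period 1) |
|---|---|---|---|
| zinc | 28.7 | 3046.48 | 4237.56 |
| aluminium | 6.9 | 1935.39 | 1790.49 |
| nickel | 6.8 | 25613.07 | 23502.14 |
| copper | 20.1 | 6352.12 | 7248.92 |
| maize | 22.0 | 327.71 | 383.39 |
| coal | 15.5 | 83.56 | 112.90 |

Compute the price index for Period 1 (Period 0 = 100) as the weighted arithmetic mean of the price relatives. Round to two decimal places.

zinc: 28.7 × (4237.56/3046.48) = 28.7 × 1.390969 = 39.9208
aluminium: 6.9 × (1790.49/1935.39) = 6.9 × 0.925131 = 6.3834
nickel: 6.8 × (23502.14/25613.07) = 6.8 × 0.917584 = 6.2396
copper: 20.1 × (7248.92/6352.12) = 20.1 × 1.141181 = 22.9377
maize: 22.0 × (383.39/327.71) = 22.0 × 1.169906 = 25.7379
coal: 15.5 × (112.90/83.56) = 15.5 × 1.351125 = 20.9424
Index = Σ wᵢ·(p₁ᵢ/p₀ᵢ) = 39.9208 + 6.3834 + 6.2396 + 22.9377 + 25.7379 + 20.9424 = 122.1619

122.16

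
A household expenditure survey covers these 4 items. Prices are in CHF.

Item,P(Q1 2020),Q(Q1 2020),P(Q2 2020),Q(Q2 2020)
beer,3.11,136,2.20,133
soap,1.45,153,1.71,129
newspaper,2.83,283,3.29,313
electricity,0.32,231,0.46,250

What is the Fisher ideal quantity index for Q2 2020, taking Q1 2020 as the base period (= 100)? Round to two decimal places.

103.41

Laspeyres component (base-period weights):
ΣP(Q1 2020)Q(Q2 2020) = 3.11×133 + 1.45×129 + 2.83×313 + 0.32×250 = 413.63 + 187.05 + 885.79 + 80 = 1566.47
ΣP(Q1 2020)Q(Q1 2020) = 3.11×136 + 1.45×153 + 2.83×283 + 0.32×231 = 422.96 + 221.85 + 800.89 + 73.92 = 1519.62
L = 1566.47 / 1519.62 × 100 = 103.0830
Paasche component (current-period weights):
ΣP(Q2 2020)Q(Q2 2020) = 2.20×133 + 1.71×129 + 3.29×313 + 0.46×250 = 292.6 + 220.59 + 1029.77 + 115 = 1657.96
ΣP(Q2 2020)Q(Q1 2020) = 2.20×136 + 1.71×153 + 3.29×283 + 0.46×231 = 299.2 + 261.63 + 931.07 + 106.26 = 1598.16
P = 1657.96 / 1598.16 × 100 = 103.7418
Fisher = √(L × P) = √(103.0830 × 103.7418) = 103.4119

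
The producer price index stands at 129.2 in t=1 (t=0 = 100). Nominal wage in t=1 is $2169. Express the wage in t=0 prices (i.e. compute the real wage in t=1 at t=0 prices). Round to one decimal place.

Real = Nominal ÷ (Index/100) = 2169 ÷ (129.2/100)
     = 2169 ÷ 1.292 = 1678.7926

1678.8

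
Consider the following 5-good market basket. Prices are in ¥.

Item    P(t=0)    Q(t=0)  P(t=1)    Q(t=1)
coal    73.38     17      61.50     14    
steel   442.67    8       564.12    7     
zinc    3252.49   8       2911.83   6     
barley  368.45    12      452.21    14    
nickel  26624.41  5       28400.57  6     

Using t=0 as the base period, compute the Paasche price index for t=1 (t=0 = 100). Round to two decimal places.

105.55

Paasche price index uses current-period quantities as weights.
ΣP(t=1)·Q(t=1) = 61.50×14 + 564.12×7 + 2911.83×6 + 452.21×14 + 28400.57×6 = 861 + 3948.84 + 17470.98 + 6330.94 + 170403.42 = 199015.18
ΣP(t=0)·Q(t=1) = 73.38×14 + 442.67×7 + 3252.49×6 + 368.45×14 + 26624.41×6 = 1027.32 + 3098.69 + 19514.94 + 5158.3 + 159746.46 = 188545.71
Index = 199015.18 / 188545.71 × 100 = 105.5527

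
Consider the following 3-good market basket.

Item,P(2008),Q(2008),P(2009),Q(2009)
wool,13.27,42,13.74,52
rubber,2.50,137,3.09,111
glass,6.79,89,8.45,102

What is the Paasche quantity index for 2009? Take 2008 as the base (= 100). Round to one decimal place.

109.5

Paasche quantity index uses current-period prices as weights.
ΣP(2009)·Q(2009) = 13.74×52 + 3.09×111 + 8.45×102 = 714.48 + 342.99 + 861.9 = 1919.37
ΣP(2009)·Q(2008) = 13.74×42 + 3.09×137 + 8.45×89 = 577.08 + 423.33 + 752.05 = 1752.46
Index = 1919.37 / 1752.46 × 100 = 109.5243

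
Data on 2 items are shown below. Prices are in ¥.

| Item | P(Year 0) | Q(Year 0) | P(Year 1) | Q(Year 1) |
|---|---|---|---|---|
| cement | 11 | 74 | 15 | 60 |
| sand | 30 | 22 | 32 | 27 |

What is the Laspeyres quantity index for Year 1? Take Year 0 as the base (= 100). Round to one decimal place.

99.7

Laspeyres quantity index uses base-period prices as weights.
ΣP(Year 0)·Q(Year 1) = 11×60 + 30×27 = 660 + 810 = 1470
ΣP(Year 0)·Q(Year 0) = 11×74 + 30×22 = 814 + 660 = 1474
Index = 1470 / 1474 × 100 = 99.7286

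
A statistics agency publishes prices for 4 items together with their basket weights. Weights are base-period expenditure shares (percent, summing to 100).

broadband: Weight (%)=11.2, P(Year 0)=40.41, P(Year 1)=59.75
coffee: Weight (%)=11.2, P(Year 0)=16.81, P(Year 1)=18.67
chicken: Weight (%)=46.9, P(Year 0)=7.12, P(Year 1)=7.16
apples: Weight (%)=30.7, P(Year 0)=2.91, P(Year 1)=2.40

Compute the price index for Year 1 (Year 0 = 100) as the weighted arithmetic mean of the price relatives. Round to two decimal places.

broadband: 11.2 × (59.75/40.41) = 11.2 × 1.478594 = 16.5603
coffee: 11.2 × (18.67/16.81) = 11.2 × 1.110648 = 12.4393
chicken: 46.9 × (7.16/7.12) = 46.9 × 1.005618 = 47.1635
apples: 30.7 × (2.40/2.91) = 30.7 × 0.824742 = 25.3196
Index = Σ wᵢ·(p₁ᵢ/p₀ᵢ) = 16.5603 + 12.4393 + 47.1635 + 25.3196 = 101.4826

101.48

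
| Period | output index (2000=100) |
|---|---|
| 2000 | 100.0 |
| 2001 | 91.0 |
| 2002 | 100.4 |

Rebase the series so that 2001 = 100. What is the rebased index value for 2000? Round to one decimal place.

Rebased(2000) = 100.0 / 91.0 × 100 = 109.8901

109.9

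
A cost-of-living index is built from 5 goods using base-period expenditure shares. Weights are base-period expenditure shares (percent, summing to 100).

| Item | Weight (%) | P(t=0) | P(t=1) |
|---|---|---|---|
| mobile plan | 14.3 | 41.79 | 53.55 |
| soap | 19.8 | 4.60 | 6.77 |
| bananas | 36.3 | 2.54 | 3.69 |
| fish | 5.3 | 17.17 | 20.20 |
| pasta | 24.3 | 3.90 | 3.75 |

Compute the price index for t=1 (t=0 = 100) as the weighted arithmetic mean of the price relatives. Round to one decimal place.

129.8

mobile plan: 14.3 × (53.55/41.79) = 14.3 × 1.281407 = 18.3241
soap: 19.8 × (6.77/4.60) = 19.8 × 1.471739 = 29.1404
bananas: 36.3 × (3.69/2.54) = 36.3 × 1.452756 = 52.7350
fish: 5.3 × (20.20/17.17) = 5.3 × 1.176471 = 6.2353
pasta: 24.3 × (3.75/3.90) = 24.3 × 0.961538 = 23.3654
Index = Σ wᵢ·(p₁ᵢ/p₀ᵢ) = 18.3241 + 29.1404 + 52.7350 + 6.2353 + 23.3654 = 129.8003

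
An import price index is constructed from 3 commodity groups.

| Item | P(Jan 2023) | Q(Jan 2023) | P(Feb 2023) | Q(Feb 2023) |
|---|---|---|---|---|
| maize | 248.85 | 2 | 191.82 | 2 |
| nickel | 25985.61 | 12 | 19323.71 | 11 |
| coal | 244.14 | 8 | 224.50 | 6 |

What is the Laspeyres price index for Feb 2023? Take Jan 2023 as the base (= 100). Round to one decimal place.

74.5

Laspeyres price index uses base-period quantities as weights.
ΣP(Feb 2023)·Q(Jan 2023) = 191.82×2 + 19323.71×12 + 224.50×8 = 383.64 + 231884.52 + 1796 = 234064.16
ΣP(Jan 2023)·Q(Jan 2023) = 248.85×2 + 25985.61×12 + 244.14×8 = 497.7 + 311827.32 + 1953.12 = 314278.14
Index = 234064.16 / 314278.14 × 100 = 74.4768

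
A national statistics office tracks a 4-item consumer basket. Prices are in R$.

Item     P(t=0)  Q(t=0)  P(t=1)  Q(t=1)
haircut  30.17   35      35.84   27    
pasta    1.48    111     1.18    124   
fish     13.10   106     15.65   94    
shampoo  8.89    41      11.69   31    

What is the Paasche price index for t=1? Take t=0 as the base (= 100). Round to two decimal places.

Paasche price index uses current-period quantities as weights.
ΣP(t=1)·Q(t=1) = 35.84×27 + 1.18×124 + 15.65×94 + 11.69×31 = 967.68 + 146.32 + 1471.1 + 362.39 = 2947.49
ΣP(t=0)·Q(t=1) = 30.17×27 + 1.48×124 + 13.10×94 + 8.89×31 = 814.59 + 183.52 + 1231.4 + 275.59 = 2505.1
Index = 2947.49 / 2505.1 × 100 = 117.6596

117.66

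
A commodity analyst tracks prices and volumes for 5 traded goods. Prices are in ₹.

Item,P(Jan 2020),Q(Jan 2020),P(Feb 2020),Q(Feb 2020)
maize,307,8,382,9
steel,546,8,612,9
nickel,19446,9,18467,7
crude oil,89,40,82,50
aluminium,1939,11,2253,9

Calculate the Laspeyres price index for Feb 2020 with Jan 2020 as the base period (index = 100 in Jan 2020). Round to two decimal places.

Laspeyres price index uses base-period quantities as weights.
ΣP(Feb 2020)·Q(Jan 2020) = 382×8 + 612×8 + 18467×9 + 82×40 + 2253×11 = 3056 + 4896 + 166203 + 3280 + 24783 = 202218
ΣP(Jan 2020)·Q(Jan 2020) = 307×8 + 546×8 + 19446×9 + 89×40 + 1939×11 = 2456 + 4368 + 175014 + 3560 + 21329 = 206727
Index = 202218 / 206727 × 100 = 97.8189

97.82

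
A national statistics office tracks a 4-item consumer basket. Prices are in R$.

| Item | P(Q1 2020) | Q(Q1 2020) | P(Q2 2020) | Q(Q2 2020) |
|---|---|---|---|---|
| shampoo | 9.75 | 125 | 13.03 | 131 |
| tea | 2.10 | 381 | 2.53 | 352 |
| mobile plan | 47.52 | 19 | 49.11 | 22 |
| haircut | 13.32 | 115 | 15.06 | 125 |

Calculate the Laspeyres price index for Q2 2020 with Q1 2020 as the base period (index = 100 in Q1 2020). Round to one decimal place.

118.1

Laspeyres price index uses base-period quantities as weights.
ΣP(Q2 2020)·Q(Q1 2020) = 13.03×125 + 2.53×381 + 49.11×19 + 15.06×115 = 1628.75 + 963.93 + 933.09 + 1731.9 = 5257.67
ΣP(Q1 2020)·Q(Q1 2020) = 9.75×125 + 2.10×381 + 47.52×19 + 13.32×115 = 1218.75 + 800.1 + 902.88 + 1531.8 = 4453.53
Index = 5257.67 / 4453.53 × 100 = 118.0562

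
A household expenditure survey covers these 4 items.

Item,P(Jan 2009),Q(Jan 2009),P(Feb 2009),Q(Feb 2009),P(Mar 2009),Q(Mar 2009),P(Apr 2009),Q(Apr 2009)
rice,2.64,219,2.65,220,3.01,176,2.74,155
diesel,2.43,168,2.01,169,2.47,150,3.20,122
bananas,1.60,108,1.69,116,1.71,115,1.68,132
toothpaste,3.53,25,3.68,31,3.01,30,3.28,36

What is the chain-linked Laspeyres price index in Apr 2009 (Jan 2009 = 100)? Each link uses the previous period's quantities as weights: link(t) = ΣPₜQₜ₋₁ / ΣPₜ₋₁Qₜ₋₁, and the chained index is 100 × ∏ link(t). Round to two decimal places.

Link Jan 2009→Feb 2009:
ΣP(Feb 2009)Q(Jan 2009) = 2.65×219 + 2.01×168 + 1.69×108 + 3.68×25 = 580.35 + 337.68 + 182.52 + 92 = 1192.55
ΣP(Jan 2009)Q(Jan 2009) = 2.64×219 + 2.43×168 + 1.60×108 + 3.53×25 = 578.16 + 408.24 + 172.8 + 88.25 = 1247.45
link = 1192.55/1247.45 = 0.955990
Link Feb 2009→Mar 2009:
ΣP(Mar 2009)Q(Feb 2009) = 3.01×220 + 2.47×169 + 1.71×116 + 3.01×31 = 662.2 + 417.43 + 198.36 + 93.31 = 1371.3
ΣP(Feb 2009)Q(Feb 2009) = 2.65×220 + 2.01×169 + 1.69×116 + 3.68×31 = 583 + 339.69 + 196.04 + 114.08 = 1232.81
link = 1371.3/1232.81 = 1.112337
Link Mar 2009→Apr 2009:
ΣP(Apr 2009)Q(Mar 2009) = 2.74×176 + 3.20×150 + 1.68×115 + 3.28×30 = 482.24 + 480 + 193.2 + 98.4 = 1253.84
ΣP(Mar 2009)Q(Mar 2009) = 3.01×176 + 2.47×150 + 1.71×115 + 3.01×30 = 529.76 + 370.5 + 196.65 + 90.3 = 1187.21
link = 1253.84/1187.21 = 1.056123
Chained index = 100 × 0.955990 × 1.112337 × 1.056123 = 112.3064

112.31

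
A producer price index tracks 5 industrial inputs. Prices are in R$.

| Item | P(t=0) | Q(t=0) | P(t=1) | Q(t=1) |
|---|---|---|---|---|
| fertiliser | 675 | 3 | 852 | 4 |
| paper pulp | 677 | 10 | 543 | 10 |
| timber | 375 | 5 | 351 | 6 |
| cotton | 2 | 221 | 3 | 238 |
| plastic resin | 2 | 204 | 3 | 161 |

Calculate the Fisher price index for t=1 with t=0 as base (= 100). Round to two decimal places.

Laspeyres component (base-period weights):
ΣP(t=1)Q(t=0) = 852×3 + 543×10 + 351×5 + 3×221 + 3×204 = 2556 + 5430 + 1755 + 663 + 612 = 11016
ΣP(t=0)Q(t=0) = 675×3 + 677×10 + 375×5 + 2×221 + 2×204 = 2025 + 6770 + 1875 + 442 + 408 = 11520
L = 11016 / 11520 × 100 = 95.6250
Paasche component (current-period weights):
ΣP(t=1)Q(t=1) = 852×4 + 543×10 + 351×6 + 3×238 + 3×161 = 3408 + 5430 + 2106 + 714 + 483 = 12141
ΣP(t=0)Q(t=1) = 675×4 + 677×10 + 375×6 + 2×238 + 2×161 = 2700 + 6770 + 2250 + 476 + 322 = 12518
P = 12141 / 12518 × 100 = 96.9883
Fisher = √(L × P) = √(95.6250 × 96.9883) = 96.3043

96.30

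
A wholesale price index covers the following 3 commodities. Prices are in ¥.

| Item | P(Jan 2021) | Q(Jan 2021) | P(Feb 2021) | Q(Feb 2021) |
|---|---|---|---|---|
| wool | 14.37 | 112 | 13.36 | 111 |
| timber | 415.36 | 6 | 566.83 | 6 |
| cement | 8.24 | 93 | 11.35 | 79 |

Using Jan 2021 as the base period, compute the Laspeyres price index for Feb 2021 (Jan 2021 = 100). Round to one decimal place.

122.3

Laspeyres price index uses base-period quantities as weights.
ΣP(Feb 2021)·Q(Jan 2021) = 13.36×112 + 566.83×6 + 11.35×93 = 1496.32 + 3400.98 + 1055.55 = 5952.85
ΣP(Jan 2021)·Q(Jan 2021) = 14.37×112 + 415.36×6 + 8.24×93 = 1609.44 + 2492.16 + 766.32 = 4867.92
Index = 5952.85 / 4867.92 × 100 = 122.2873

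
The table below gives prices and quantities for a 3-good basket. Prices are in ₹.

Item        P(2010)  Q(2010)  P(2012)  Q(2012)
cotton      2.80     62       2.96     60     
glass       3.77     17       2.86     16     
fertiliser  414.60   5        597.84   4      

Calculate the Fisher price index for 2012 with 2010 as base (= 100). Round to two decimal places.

Laspeyres component (base-period weights):
ΣP(2012)Q(2010) = 2.96×62 + 2.86×17 + 597.84×5 = 183.52 + 48.62 + 2989.2 = 3221.34
ΣP(2010)Q(2010) = 2.80×62 + 3.77×17 + 414.60×5 = 173.6 + 64.09 + 2073 = 2310.69
L = 3221.34 / 2310.69 × 100 = 139.4103
Paasche component (current-period weights):
ΣP(2012)Q(2012) = 2.96×60 + 2.86×16 + 597.84×4 = 177.6 + 45.76 + 2391.36 = 2614.72
ΣP(2010)Q(2012) = 2.80×60 + 3.77×16 + 414.60×4 = 168 + 60.32 + 1658.4 = 1886.72
P = 2614.72 / 1886.72 × 100 = 138.5855
Fisher = √(L × P) = √(139.4103 × 138.5855) = 138.9973

139.00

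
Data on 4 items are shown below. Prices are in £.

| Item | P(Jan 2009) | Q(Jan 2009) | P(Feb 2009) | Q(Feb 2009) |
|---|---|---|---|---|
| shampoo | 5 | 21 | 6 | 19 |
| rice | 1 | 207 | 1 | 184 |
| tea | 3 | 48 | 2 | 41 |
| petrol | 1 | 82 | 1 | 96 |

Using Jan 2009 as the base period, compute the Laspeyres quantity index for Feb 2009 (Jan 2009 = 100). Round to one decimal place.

92.6

Laspeyres quantity index uses base-period prices as weights.
ΣP(Jan 2009)·Q(Feb 2009) = 5×19 + 1×184 + 3×41 + 1×96 = 95 + 184 + 123 + 96 = 498
ΣP(Jan 2009)·Q(Jan 2009) = 5×21 + 1×207 + 3×48 + 1×82 = 105 + 207 + 144 + 82 = 538
Index = 498 / 538 × 100 = 92.5651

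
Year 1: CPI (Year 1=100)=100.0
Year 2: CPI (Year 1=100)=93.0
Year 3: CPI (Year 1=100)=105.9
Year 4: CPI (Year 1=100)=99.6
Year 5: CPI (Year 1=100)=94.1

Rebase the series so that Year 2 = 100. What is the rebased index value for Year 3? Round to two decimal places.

113.87

Rebased(Year 3) = 105.9 / 93.0 × 100 = 113.8710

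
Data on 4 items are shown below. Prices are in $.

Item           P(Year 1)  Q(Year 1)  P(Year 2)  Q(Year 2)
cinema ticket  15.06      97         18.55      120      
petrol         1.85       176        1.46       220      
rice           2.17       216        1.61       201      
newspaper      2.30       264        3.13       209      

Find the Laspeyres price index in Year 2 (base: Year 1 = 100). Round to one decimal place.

112.9

Laspeyres price index uses base-period quantities as weights.
ΣP(Year 2)·Q(Year 1) = 18.55×97 + 1.46×176 + 1.61×216 + 3.13×264 = 1799.35 + 256.96 + 347.76 + 826.32 = 3230.39
ΣP(Year 1)·Q(Year 1) = 15.06×97 + 1.85×176 + 2.17×216 + 2.30×264 = 1460.82 + 325.6 + 468.72 + 607.2 = 2862.34
Index = 3230.39 / 2862.34 × 100 = 112.8584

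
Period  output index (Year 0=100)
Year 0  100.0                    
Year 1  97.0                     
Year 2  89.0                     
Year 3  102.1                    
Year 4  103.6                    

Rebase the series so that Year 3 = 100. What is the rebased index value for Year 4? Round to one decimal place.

101.5

Rebased(Year 4) = 103.6 / 102.1 × 100 = 101.4691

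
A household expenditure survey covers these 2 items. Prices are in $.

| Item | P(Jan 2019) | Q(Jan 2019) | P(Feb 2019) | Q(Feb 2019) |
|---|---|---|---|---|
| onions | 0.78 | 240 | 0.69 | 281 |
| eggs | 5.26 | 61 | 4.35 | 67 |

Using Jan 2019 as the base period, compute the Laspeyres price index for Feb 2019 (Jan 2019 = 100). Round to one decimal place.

84.8

Laspeyres price index uses base-period quantities as weights.
ΣP(Feb 2019)·Q(Jan 2019) = 0.69×240 + 4.35×61 = 165.6 + 265.35 = 430.95
ΣP(Jan 2019)·Q(Jan 2019) = 0.78×240 + 5.26×61 = 187.2 + 320.86 = 508.06
Index = 430.95 / 508.06 × 100 = 84.8227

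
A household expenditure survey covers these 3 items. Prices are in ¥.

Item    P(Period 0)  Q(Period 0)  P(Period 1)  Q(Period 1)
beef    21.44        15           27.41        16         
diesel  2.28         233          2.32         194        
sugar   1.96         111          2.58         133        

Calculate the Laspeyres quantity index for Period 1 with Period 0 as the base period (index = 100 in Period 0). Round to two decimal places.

Laspeyres quantity index uses base-period prices as weights.
ΣP(Period 0)·Q(Period 1) = 21.44×16 + 2.28×194 + 1.96×133 = 343.04 + 442.32 + 260.68 = 1046.04
ΣP(Period 0)·Q(Period 0) = 21.44×15 + 2.28×233 + 1.96×111 = 321.6 + 531.24 + 217.56 = 1070.4
Index = 1046.04 / 1070.4 × 100 = 97.7242

97.72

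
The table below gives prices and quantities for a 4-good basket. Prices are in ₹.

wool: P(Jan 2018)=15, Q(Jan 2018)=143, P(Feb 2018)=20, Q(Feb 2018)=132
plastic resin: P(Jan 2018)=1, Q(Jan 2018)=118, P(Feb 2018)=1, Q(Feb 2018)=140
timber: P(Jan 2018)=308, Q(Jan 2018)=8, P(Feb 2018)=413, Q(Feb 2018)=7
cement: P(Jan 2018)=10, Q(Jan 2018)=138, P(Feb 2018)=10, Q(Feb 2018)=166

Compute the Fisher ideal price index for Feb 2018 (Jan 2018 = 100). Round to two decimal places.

Laspeyres component (base-period weights):
ΣP(Feb 2018)Q(Jan 2018) = 20×143 + 1×118 + 413×8 + 10×138 = 2860 + 118 + 3304 + 1380 = 7662
ΣP(Jan 2018)Q(Jan 2018) = 15×143 + 1×118 + 308×8 + 10×138 = 2145 + 118 + 2464 + 1380 = 6107
L = 7662 / 6107 × 100 = 125.4626
Paasche component (current-period weights):
ΣP(Feb 2018)Q(Feb 2018) = 20×132 + 1×140 + 413×7 + 10×166 = 2640 + 140 + 2891 + 1660 = 7331
ΣP(Jan 2018)Q(Feb 2018) = 15×132 + 1×140 + 308×7 + 10×166 = 1980 + 140 + 2156 + 1660 = 5936
P = 7331 / 5936 × 100 = 123.5007
Fisher = √(L × P) = √(125.4626 × 123.5007) = 124.4778

124.48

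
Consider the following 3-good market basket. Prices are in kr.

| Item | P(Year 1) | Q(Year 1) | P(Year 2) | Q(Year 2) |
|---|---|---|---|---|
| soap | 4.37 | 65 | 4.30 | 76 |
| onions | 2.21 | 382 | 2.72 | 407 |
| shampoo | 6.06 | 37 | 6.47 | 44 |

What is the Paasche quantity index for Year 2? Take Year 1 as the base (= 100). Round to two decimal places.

110.31

Paasche quantity index uses current-period prices as weights.
ΣP(Year 2)·Q(Year 2) = 4.30×76 + 2.72×407 + 6.47×44 = 326.8 + 1107.04 + 284.68 = 1718.52
ΣP(Year 2)·Q(Year 1) = 4.30×65 + 2.72×382 + 6.47×37 = 279.5 + 1039.04 + 239.39 = 1557.93
Index = 1718.52 / 1557.93 × 100 = 110.3079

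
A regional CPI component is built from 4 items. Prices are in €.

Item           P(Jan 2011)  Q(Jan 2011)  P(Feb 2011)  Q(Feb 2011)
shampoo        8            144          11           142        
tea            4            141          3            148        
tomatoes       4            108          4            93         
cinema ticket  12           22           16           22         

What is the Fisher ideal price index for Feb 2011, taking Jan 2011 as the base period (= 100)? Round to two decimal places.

115.60

Laspeyres component (base-period weights):
ΣP(Feb 2011)Q(Jan 2011) = 11×144 + 3×141 + 4×108 + 16×22 = 1584 + 423 + 432 + 352 = 2791
ΣP(Jan 2011)Q(Jan 2011) = 8×144 + 4×141 + 4×108 + 12×22 = 1152 + 564 + 432 + 264 = 2412
L = 2791 / 2412 × 100 = 115.7131
Paasche component (current-period weights):
ΣP(Feb 2011)Q(Feb 2011) = 11×142 + 3×148 + 4×93 + 16×22 = 1562 + 444 + 372 + 352 = 2730
ΣP(Jan 2011)Q(Feb 2011) = 8×142 + 4×148 + 4×93 + 12×22 = 1136 + 592 + 372 + 264 = 2364
P = 2730 / 2364 × 100 = 115.4822
Fisher = √(L × P) = √(115.7131 × 115.4822) = 115.5976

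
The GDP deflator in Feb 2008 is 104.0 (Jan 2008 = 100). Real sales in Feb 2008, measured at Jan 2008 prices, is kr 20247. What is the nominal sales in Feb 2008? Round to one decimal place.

21056.9

Nominal = Real × (Index/100) = 20247 × (104.0/100)
        = 20247 × 1.040 = 21056.8800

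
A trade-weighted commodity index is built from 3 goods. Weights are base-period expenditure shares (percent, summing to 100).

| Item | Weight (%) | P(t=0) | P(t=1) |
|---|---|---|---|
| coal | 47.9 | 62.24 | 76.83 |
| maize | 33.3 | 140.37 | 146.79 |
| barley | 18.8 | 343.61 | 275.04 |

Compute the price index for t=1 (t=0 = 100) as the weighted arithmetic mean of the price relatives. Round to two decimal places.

coal: 47.9 × (76.83/62.24) = 47.9 × 1.234415 = 59.1285
maize: 33.3 × (146.79/140.37) = 33.3 × 1.045736 = 34.8230
barley: 18.8 × (275.04/343.61) = 18.8 × 0.800442 = 15.0483
Index = Σ wᵢ·(p₁ᵢ/p₀ᵢ) = 59.1285 + 34.8230 + 15.0483 = 108.9998

109.00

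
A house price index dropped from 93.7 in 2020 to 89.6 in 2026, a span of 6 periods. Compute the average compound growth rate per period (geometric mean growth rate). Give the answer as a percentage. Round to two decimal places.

Growth factor = (89.6/93.7)^(1/6) = (0.956243)^(1/6) = 0.992571
Growth rate = 0.992571 − 1 = -0.007429 = -0.7429%

-0.74%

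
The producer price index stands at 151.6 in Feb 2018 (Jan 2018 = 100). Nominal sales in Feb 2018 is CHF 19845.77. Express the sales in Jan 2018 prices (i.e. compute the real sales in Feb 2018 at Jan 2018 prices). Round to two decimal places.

13090.88

Real = Nominal ÷ (Index/100) = 19845.77 ÷ (151.6/100)
     = 19845.77 ÷ 1.516 = 13090.8773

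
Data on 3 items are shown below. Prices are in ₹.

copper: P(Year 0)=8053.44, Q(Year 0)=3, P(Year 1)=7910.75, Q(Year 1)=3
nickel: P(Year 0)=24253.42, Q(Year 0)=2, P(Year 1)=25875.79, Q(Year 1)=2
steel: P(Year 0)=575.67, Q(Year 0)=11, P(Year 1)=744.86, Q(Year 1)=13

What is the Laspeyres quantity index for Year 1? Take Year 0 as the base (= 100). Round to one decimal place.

Laspeyres quantity index uses base-period prices as weights.
ΣP(Year 0)·Q(Year 1) = 8053.44×3 + 24253.42×2 + 575.67×13 = 24160.32 + 48506.84 + 7483.71 = 80150.87
ΣP(Year 0)·Q(Year 0) = 8053.44×3 + 24253.42×2 + 575.67×11 = 24160.32 + 48506.84 + 6332.37 = 78999.53
Index = 80150.87 / 78999.53 × 100 = 101.4574

101.5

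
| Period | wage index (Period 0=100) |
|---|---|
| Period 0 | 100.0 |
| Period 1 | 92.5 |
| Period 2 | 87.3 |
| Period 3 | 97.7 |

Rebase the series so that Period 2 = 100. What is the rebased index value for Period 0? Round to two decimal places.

Rebased(Period 0) = 100.0 / 87.3 × 100 = 114.5475

114.55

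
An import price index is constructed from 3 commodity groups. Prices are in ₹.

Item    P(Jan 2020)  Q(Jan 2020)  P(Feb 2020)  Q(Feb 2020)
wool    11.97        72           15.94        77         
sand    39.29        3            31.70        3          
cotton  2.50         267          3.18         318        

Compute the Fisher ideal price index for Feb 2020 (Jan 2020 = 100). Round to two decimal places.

127.10

Laspeyres component (base-period weights):
ΣP(Feb 2020)Q(Jan 2020) = 15.94×72 + 31.70×3 + 3.18×267 = 1147.68 + 95.1 + 849.06 = 2091.84
ΣP(Jan 2020)Q(Jan 2020) = 11.97×72 + 39.29×3 + 2.50×267 = 861.84 + 117.87 + 667.5 = 1647.21
L = 2091.84 / 1647.21 × 100 = 126.9929
Paasche component (current-period weights):
ΣP(Feb 2020)Q(Feb 2020) = 15.94×77 + 31.70×3 + 3.18×318 = 1227.38 + 95.1 + 1011.24 = 2333.72
ΣP(Jan 2020)Q(Feb 2020) = 11.97×77 + 39.29×3 + 2.50×318 = 921.69 + 117.87 + 795 = 1834.56
P = 2333.72 / 1834.56 × 100 = 127.2087
Fisher = √(L × P) = √(126.9929 × 127.2087) = 127.1008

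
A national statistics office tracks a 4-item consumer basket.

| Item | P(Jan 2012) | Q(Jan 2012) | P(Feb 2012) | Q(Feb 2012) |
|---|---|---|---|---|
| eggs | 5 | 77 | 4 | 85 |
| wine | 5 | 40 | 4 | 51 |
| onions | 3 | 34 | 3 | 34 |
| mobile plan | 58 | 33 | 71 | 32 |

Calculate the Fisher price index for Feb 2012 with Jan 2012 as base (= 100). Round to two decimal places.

111.30

Laspeyres component (base-period weights):
ΣP(Feb 2012)Q(Jan 2012) = 4×77 + 4×40 + 3×34 + 71×33 = 308 + 160 + 102 + 2343 = 2913
ΣP(Jan 2012)Q(Jan 2012) = 5×77 + 5×40 + 3×34 + 58×33 = 385 + 200 + 102 + 1914 = 2601
L = 2913 / 2601 × 100 = 111.9954
Paasche component (current-period weights):
ΣP(Feb 2012)Q(Feb 2012) = 4×85 + 4×51 + 3×34 + 71×32 = 340 + 204 + 102 + 2272 = 2918
ΣP(Jan 2012)Q(Feb 2012) = 5×85 + 5×51 + 3×34 + 58×32 = 425 + 255 + 102 + 1856 = 2638
P = 2918 / 2638 × 100 = 110.6141
Fisher = √(L × P) = √(111.9954 × 110.6141) = 111.3026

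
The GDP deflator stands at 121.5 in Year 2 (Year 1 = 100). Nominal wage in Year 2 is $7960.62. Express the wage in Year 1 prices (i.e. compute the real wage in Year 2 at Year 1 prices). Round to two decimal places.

Real = Nominal ÷ (Index/100) = 7960.62 ÷ (121.5/100)
     = 7960.62 ÷ 1.215 = 6551.9506

6551.95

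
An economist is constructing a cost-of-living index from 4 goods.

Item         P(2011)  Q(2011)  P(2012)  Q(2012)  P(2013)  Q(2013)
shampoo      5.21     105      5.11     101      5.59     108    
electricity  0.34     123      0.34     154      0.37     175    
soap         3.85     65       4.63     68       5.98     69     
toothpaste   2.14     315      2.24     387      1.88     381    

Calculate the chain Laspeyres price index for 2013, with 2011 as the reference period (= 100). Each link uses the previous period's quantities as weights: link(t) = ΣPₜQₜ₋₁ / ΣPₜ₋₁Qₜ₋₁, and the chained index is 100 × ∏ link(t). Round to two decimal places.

105.07

Link 2011→2012:
ΣP(2012)Q(2011) = 5.11×105 + 0.34×123 + 4.63×65 + 2.24×315 = 536.55 + 41.82 + 300.95 + 705.6 = 1584.92
ΣP(2011)Q(2011) = 5.21×105 + 0.34×123 + 3.85×65 + 2.14×315 = 547.05 + 41.82 + 250.25 + 674.1 = 1513.22
link = 1584.92/1513.22 = 1.047382
Link 2012→2013:
ΣP(2013)Q(2012) = 5.59×101 + 0.37×154 + 5.98×68 + 1.88×387 = 564.59 + 56.98 + 406.64 + 727.56 = 1755.77
ΣP(2012)Q(2012) = 5.11×101 + 0.34×154 + 4.63×68 + 2.24×387 = 516.11 + 52.36 + 314.84 + 866.88 = 1750.19
link = 1755.77/1750.19 = 1.003188
Chained index = 100 × 1.047382 × 1.003188 = 105.0722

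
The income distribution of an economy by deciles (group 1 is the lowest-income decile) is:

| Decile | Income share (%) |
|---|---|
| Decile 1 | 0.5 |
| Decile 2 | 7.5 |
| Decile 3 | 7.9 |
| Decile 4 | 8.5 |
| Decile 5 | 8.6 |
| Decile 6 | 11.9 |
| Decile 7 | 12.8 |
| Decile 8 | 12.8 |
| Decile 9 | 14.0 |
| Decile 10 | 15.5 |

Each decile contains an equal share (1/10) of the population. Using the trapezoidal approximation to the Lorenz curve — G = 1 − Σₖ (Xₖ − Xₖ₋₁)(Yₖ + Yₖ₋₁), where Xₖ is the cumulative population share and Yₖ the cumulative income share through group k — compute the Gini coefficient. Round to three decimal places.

0.221

Cumulative income shares Yₖ: 0.0050, 0.0800, 0.1590, 0.2440, 0.3300, 0.4490, 0.5770, 0.7050, 0.8450, 1.0000
Σ (Xₖ−Xₖ₋₁)(Yₖ+Yₖ₋₁) = (1/10)(0.0050+0.0000) + (1/10)(0.0800+0.0050) + (1/10)(0.1590+0.0800) + (1/10)(0.2440+0.1590) + (1/10)(0.3300+0.2440) + (1/10)(0.4490+0.3300) + (1/10)(0.5770+0.4490) + (1/10)(0.7050+0.5770) + (1/10)(0.8450+0.7050) + (1/10)(1.0000+0.8450)
  = 0.0005 + 0.0085 + 0.0239 + 0.0403 + 0.0574 + 0.0779 + 0.1026 + 0.1282 + 0.1550 + 0.1845 = 0.7788
G = 1 − 0.7788 = 0.2212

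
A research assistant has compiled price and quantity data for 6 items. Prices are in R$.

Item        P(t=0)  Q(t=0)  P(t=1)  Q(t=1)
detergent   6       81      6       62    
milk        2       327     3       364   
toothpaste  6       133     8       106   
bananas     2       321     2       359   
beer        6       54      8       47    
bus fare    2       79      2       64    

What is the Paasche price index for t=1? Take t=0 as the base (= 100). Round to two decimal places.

Paasche price index uses current-period quantities as weights.
ΣP(t=1)·Q(t=1) = 6×62 + 3×364 + 8×106 + 2×359 + 8×47 + 2×64 = 372 + 1092 + 848 + 718 + 376 + 128 = 3534
ΣP(t=0)·Q(t=1) = 6×62 + 2×364 + 6×106 + 2×359 + 6×47 + 2×64 = 372 + 728 + 636 + 718 + 282 + 128 = 2864
Index = 3534 / 2864 × 100 = 123.3939

123.39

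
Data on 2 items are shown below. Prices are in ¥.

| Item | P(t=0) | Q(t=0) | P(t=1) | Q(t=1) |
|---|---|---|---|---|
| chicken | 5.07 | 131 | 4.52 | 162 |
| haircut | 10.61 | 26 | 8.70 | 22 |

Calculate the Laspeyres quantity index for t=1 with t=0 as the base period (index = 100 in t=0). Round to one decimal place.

112.2

Laspeyres quantity index uses base-period prices as weights.
ΣP(t=0)·Q(t=1) = 5.07×162 + 10.61×22 = 821.34 + 233.42 = 1054.76
ΣP(t=0)·Q(t=0) = 5.07×131 + 10.61×26 = 664.17 + 275.86 = 940.03
Index = 1054.76 / 940.03 × 100 = 112.2049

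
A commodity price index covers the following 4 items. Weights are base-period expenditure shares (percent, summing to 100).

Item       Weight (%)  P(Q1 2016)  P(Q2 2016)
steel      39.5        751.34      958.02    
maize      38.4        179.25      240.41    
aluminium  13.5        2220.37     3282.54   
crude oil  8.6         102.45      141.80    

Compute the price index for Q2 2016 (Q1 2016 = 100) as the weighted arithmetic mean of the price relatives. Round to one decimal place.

133.7

steel: 39.5 × (958.02/751.34) = 39.5 × 1.275082 = 50.3657
maize: 38.4 × (240.41/179.25) = 38.4 × 1.341199 = 51.5021
aluminium: 13.5 × (3282.54/2220.37) = 13.5 × 1.478375 = 19.9581
crude oil: 8.6 × (141.80/102.45) = 8.6 × 1.384090 = 11.9032
Index = Σ wᵢ·(p₁ᵢ/p₀ᵢ) = 50.3657 + 51.5021 + 19.9581 + 11.9032 = 133.7290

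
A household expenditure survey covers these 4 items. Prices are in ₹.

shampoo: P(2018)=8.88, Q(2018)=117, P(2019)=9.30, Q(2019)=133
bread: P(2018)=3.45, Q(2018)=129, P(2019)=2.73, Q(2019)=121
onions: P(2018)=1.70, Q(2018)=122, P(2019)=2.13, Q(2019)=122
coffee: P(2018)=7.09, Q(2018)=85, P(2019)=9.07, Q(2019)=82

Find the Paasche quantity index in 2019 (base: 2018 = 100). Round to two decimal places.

104.04

Paasche quantity index uses current-period prices as weights.
ΣP(2019)·Q(2019) = 9.30×133 + 2.73×121 + 2.13×122 + 9.07×82 = 1236.9 + 330.33 + 259.86 + 743.74 = 2570.83
ΣP(2019)·Q(2018) = 9.30×117 + 2.73×129 + 2.13×122 + 9.07×85 = 1088.1 + 352.17 + 259.86 + 770.95 = 2471.08
Index = 2570.83 / 2471.08 × 100 = 104.0367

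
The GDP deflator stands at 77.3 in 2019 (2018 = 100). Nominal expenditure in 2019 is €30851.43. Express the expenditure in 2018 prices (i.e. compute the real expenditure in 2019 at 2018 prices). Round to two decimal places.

39911.29

Real = Nominal ÷ (Index/100) = 30851.43 ÷ (77.3/100)
     = 30851.43 ÷ 0.773 = 39911.2937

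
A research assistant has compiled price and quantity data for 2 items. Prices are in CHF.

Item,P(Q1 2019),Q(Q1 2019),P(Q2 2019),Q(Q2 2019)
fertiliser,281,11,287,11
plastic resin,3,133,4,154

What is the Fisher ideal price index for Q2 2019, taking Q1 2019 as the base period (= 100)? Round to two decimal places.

105.95

Laspeyres component (base-period weights):
ΣP(Q2 2019)Q(Q1 2019) = 287×11 + 4×133 = 3157 + 532 = 3689
ΣP(Q1 2019)Q(Q1 2019) = 281×11 + 3×133 = 3091 + 399 = 3490
L = 3689 / 3490 × 100 = 105.7020
Paasche component (current-period weights):
ΣP(Q2 2019)Q(Q2 2019) = 287×11 + 4×154 = 3157 + 616 = 3773
ΣP(Q1 2019)Q(Q2 2019) = 281×11 + 3×154 = 3091 + 462 = 3553
P = 3773 / 3553 × 100 = 106.1920
Fisher = √(L × P) = √(105.7020 × 106.1920) = 105.9467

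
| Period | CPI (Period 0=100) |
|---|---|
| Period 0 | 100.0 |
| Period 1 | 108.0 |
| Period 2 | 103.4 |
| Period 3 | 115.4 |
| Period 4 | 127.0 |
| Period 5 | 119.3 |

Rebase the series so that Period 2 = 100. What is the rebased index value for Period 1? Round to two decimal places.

Rebased(Period 1) = 108.0 / 103.4 × 100 = 104.4487

104.45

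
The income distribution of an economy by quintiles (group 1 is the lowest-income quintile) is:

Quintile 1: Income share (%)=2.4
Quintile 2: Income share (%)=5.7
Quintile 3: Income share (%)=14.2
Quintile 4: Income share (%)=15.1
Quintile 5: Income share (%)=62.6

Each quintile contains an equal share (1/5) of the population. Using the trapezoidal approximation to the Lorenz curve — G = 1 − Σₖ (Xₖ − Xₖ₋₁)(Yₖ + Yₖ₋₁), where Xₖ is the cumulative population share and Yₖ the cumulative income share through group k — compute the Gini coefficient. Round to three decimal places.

Cumulative income shares Yₖ: 0.0240, 0.0810, 0.2230, 0.3740, 1.0000
Σ (Xₖ−Xₖ₋₁)(Yₖ+Yₖ₋₁) = (1/5)(0.0240+0.0000) + (1/5)(0.0810+0.0240) + (1/5)(0.2230+0.0810) + (1/5)(0.3740+0.2230) + (1/5)(1.0000+0.3740)
  = 0.0048 + 0.0210 + 0.0608 + 0.1194 + 0.2748 = 0.4808
G = 1 − 0.4808 = 0.5192

0.519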